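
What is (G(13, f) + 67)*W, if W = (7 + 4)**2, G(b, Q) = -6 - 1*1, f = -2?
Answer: 7260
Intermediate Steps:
G(b, Q) = -7 (G(b, Q) = -6 - 1 = -7)
W = 121 (W = 11**2 = 121)
(G(13, f) + 67)*W = (-7 + 67)*121 = 60*121 = 7260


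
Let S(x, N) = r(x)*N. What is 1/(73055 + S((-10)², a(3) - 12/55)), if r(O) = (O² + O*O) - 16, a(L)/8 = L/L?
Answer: 55/12571177 ≈ 4.3751e-6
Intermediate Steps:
a(L) = 8 (a(L) = 8*(L/L) = 8*1 = 8)
r(O) = -16 + 2*O² (r(O) = (O² + O²) - 16 = 2*O² - 16 = -16 + 2*O²)
S(x, N) = N*(-16 + 2*x²) (S(x, N) = (-16 + 2*x²)*N = N*(-16 + 2*x²))
1/(73055 + S((-10)², a(3) - 12/55)) = 1/(73055 + 2*(8 - 12/55)*(-8 + ((-10)²)²)) = 1/(73055 + 2*(8 - 12/55)*(-8 + 100²)) = 1/(73055 + 2*(8 - 1*12/55)*(-8 + 10000)) = 1/(73055 + 2*(8 - 12/55)*9992) = 1/(73055 + 2*(428/55)*9992) = 1/(73055 + 8553152/55) = 1/(12571177/55) = 55/12571177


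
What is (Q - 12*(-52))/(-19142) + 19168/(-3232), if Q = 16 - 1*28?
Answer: -339055/56863 ≈ -5.9627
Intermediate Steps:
Q = -12 (Q = 16 - 28 = -12)
(Q - 12*(-52))/(-19142) + 19168/(-3232) = (-12 - 12*(-52))/(-19142) + 19168/(-3232) = (-12 + 624)*(-1/19142) + 19168*(-1/3232) = 612*(-1/19142) - 599/101 = -18/563 - 599/101 = -339055/56863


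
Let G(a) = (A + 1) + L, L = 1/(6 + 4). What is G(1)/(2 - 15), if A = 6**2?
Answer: -371/130 ≈ -2.8538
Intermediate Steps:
A = 36
L = 1/10 ≈ 0.10000
G(a) = 371/10 (G(a) = (36 + 1) + 1/10 = 37 + 1/10 = 371/10)
G(1)/(2 - 15) = (371/10)/(2 - 15) = (371/10)/(-13) = -1/13*371/10 = -371/130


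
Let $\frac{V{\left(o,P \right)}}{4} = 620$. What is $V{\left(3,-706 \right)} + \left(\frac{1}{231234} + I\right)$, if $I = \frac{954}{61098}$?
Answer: $\frac{343504894997}{138509166} \approx 2480.0$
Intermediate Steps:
$I = \frac{159}{10183}$ ($I = 954 \cdot \frac{1}{61098} = \frac{159}{10183} \approx 0.015614$)
$V{\left(o,P \right)} = 2480$ ($V{\left(o,P \right)} = 4 \cdot 620 = 2480$)
$V{\left(3,-706 \right)} + \left(\frac{1}{231234} + I\right) = 2480 + \left(\frac{1}{231234} + \frac{159}{10183}\right) = 2480 + \frac{2163317}{138509166} = \frac{343504894997}{138509166}$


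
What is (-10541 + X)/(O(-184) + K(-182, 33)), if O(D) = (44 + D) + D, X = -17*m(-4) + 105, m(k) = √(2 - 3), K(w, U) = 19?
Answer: 10436/305 + 17*I/305 ≈ 34.216 + 0.055738*I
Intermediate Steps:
m(k) = I (m(k) = √(-1) = I)
X = 105 - 17*I (X = -17*I + 105 = 105 - 17*I ≈ 105.0 - 17.0*I)
O(D) = 44 + 2*D
(-10541 + X)/(O(-184) + K(-182, 33)) = (-10541 + (105 - 17*I))/((44 + 2*(-184)) + 19) = (-10436 - 17*I)/((44 - 368) + 19) = (-10436 - 17*I)/(-324 + 19) = (-10436 - 17*I)/(-305) = (-10436 - 17*I)*(-1/305) = 10436/305 + 17*I/305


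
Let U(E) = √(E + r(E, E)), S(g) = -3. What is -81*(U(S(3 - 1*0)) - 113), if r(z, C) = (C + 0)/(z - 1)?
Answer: 9153 - 243*I/2 ≈ 9153.0 - 121.5*I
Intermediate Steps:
r(z, C) = C/(-1 + z)
U(E) = √(E + E/(-1 + E))
-81*(U(S(3 - 1*0)) - 113) = -81*(√((-3)²/(-1 - 3)) - 113) = -81*(√(9/(-4)) - 113) = -81*(√(9*(-¼)) - 113) = -81*(√(-9/4) - 113) = -81*(3*I/2 - 113) = -81*(-113 + 3*I/2) = 9153 - 243*I/2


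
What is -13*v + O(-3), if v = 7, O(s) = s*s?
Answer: -82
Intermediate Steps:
O(s) = s²
-13*v + O(-3) = -13*7 + (-3)² = -91 + 9 = -82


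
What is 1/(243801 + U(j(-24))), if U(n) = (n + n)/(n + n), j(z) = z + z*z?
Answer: 1/243802 ≈ 4.1017e-6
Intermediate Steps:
j(z) = z + z**2
U(n) = 1 (U(n) = (2*n)/((2*n)) = (2*n)*(1/(2*n)) = 1)
1/(243801 + U(j(-24))) = 1/(243801 + 1) = 1/243802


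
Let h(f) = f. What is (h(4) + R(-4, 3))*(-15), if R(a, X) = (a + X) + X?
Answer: -90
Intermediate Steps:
R(a, X) = a + 2*X (R(a, X) = (X + a) + X = a + 2*X)
(h(4) + R(-4, 3))*(-15) = (4 + (-4 + 2*3))*(-15) = (4 + (-4 + 6))*(-15) = (4 + 2)*(-15) = 6*(-15) = -90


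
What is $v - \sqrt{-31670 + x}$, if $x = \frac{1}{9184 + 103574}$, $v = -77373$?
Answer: $-77373 - \frac{i \sqrt{402663988969122}}{112758} \approx -77373.0 - 177.96 i$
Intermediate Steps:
$x = \frac{1}{112758} \approx 8.8685 \cdot 10^{-6}$
$v - \sqrt{-31670 + x} = -77373 - \sqrt{-31670 + \frac{1}{112758}} = -77373 - \sqrt{- \frac{3571045859}{112758}} = -77373 - \frac{i \sqrt{402663988969122}}{112758}$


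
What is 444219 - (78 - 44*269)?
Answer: 455977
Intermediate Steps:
444219 - (78 - 44*269) = 444219 - (78 - 11836) = 444219 - 1*(-11758) = 444219 + 11758 = 455977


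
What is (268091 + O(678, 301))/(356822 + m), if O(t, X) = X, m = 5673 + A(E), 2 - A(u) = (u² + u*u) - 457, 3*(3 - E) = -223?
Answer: 1207764/1579469 ≈ 0.76466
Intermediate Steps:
E = 232/3 (E = 3 - ⅓*(-223) = 3 + 223/3 = 232/3 ≈ 77.333)
A(u) = 459 - 2*u² (A(u) = 2 - ((u² + u*u) - 457) = 2 - ((u² + u²) - 457) = 2 - (2*u² - 457) = 2 - (-457 + 2*u²) = 2 + (457 - 2*u²) = 459 - 2*u²)
m = -52460/9 (m = 5673 + (459 - 2*(232/3)²) = 5673 + (459 - 2*53824/9) = 5673 + (459 - 107648/9) = 5673 - 103517/9 = -52460/9 ≈ -5828.9)
(268091 + O(678, 301))/(356822 + m) = (268091 + 301)/(356822 - 52460/9) = 268392/(3158938/9) = 268392*(9/3158938) = 1207764/1579469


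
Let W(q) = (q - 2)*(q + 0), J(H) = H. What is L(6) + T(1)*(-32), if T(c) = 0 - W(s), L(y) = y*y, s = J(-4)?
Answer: 804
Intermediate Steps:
s = -4
W(q) = q*(-2 + q) (W(q) = (-2 + q)*q = q*(-2 + q))
L(y) = y²
T(c) = -24 (T(c) = 0 - (-4)*(-2 - 4) = 0 - (-4)*(-6) = 0 - 1*24 = 0 - 24 = -24)
L(6) + T(1)*(-32) = 6² - 24*(-32) = 36 + 768 = 804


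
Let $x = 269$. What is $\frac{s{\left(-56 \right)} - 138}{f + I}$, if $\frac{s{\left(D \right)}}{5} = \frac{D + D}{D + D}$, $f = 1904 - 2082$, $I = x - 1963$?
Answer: $\frac{133}{1872} \approx 0.071047$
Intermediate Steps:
$I = -1694$ ($I = 269 - 1963 = -1694$)
$f = -178$
$s{\left(D \right)} = 5$ ($s{\left(D \right)} = 5 \frac{D + D}{D + D} = 5 \frac{2 D}{2 D} = 5 \cdot 2 D \frac{1}{2 D} = 5 \cdot 1 = 5$)
$\frac{s{\left(-56 \right)} - 138}{f + I} = \frac{5 - 138}{-178 - 1694} = - \frac{133}{-1872} = \left(-133\right) \left(- \frac{1}{1872}\right) = \frac{133}{1872}$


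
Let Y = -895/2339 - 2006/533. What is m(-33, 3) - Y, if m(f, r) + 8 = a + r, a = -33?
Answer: -42205037/1246687 ≈ -33.854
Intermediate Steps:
m(f, r) = -41 + r (m(f, r) = -8 + (-33 + r) = -41 + r)
Y = -5169069/1246687 (Y = -895*1/2339 - 2006*1/533 = -895/2339 - 2006/533 = -5169069/1246687 ≈ -4.1462)
m(-33, 3) - Y = (-41 + 3) - 1*(-5169069/1246687) = -38 + 5169069/1246687 = -42205037/1246687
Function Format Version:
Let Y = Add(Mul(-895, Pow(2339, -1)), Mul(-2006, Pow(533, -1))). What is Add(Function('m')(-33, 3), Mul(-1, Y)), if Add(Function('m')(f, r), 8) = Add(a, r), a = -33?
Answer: Rational(-42205037, 1246687) ≈ -33.854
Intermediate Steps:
Function('m')(f, r) = Add(-41, r) (Function('m')(f, r) = Add(-8, Add(-33, r)) = Add(-41, r))
Y = Rational(-5169069, 1246687) (Y = Add(Mul(-895, Rational(1, 2339)), Mul(-2006, Rational(1, 533))) = Add(Rational(-895, 2339), Rational(-2006, 533)) = Rational(-5169069, 1246687) ≈ -4.1462)
Add(Function('m')(-33, 3), Mul(-1, Y)) = Add(Add(-41, 3), Mul(-1, Rational(-5169069, 1246687))) = Add(-38, Rational(5169069, 1246687)) = Rational(-42205037, 1246687)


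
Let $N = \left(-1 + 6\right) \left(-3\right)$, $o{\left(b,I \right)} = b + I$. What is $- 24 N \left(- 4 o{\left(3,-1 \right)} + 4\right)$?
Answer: $-1440$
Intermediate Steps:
$o{\left(b,I \right)} = I + b$
$N = -15$ ($N = 5 \left(-3\right) = -15$)
$- 24 N \left(- 4 o{\left(3,-1 \right)} + 4\right) = \left(-24\right) \left(-15\right) \left(- 4 \left(-1 + 3\right) + 4\right) = 360 \left(\left(-4\right) 2 + 4\right) = 360 \left(-8 + 4\right) = 360 \left(-4\right) = -1440$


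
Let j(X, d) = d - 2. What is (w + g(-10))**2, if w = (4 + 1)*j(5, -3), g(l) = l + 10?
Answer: 625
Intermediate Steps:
j(X, d) = -2 + d
g(l) = 10 + l
w = -25 (w = (4 + 1)*(-2 - 3) = 5*(-5) = -25)
(w + g(-10))**2 = (-25 + (10 - 10))**2 = (-25 + 0)**2 = (-25)**2 = 625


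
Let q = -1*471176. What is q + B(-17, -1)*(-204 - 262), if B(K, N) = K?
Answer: -463254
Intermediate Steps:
q = -471176
q + B(-17, -1)*(-204 - 262) = -471176 - 17*(-204 - 262) = -471176 - 17*(-466) = -471176 + 7922 = -463254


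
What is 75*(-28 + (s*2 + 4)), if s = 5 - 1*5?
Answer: -1800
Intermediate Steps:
s = 0 (s = 5 - 5 = 0)
75*(-28 + (s*2 + 4)) = 75*(-28 + (0*2 + 4)) = 75*(-28 + (0 + 4)) = 75*(-28 + 4) = 75*(-24) = -1800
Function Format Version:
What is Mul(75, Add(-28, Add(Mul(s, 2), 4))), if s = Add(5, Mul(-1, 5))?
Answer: -1800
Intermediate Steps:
s = 0 (s = Add(5, -5) = 0)
Mul(75, Add(-28, Add(Mul(s, 2), 4))) = Mul(75, Add(-28, Add(Mul(0, 2), 4))) = Mul(75, Add(-28, Add(0, 4))) = Mul(75, Add(-28, 4)) = Mul(75, -24) = -1800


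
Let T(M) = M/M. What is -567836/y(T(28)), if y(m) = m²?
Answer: -567836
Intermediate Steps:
T(M) = 1
-567836/y(T(28)) = -567836/(1²) = -567836/1 = -567836*1 = -567836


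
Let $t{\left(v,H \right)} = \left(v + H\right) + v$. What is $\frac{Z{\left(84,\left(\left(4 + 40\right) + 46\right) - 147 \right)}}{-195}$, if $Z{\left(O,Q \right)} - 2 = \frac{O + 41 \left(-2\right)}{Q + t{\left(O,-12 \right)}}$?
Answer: $- \frac{40}{3861} \approx -0.01036$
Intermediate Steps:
$t{\left(v,H \right)} = H + 2 v$ ($t{\left(v,H \right)} = \left(H + v\right) + v = H + 2 v$)
$Z{\left(O,Q \right)} = 2 + \frac{-82 + O}{-12 + Q + 2 O}$ ($Z{\left(O,Q \right)} = 2 + \frac{O + 41 \left(-2\right)}{Q + \left(-12 + 2 O\right)} = 2 + \frac{O - 82}{-12 + Q + 2 O} = 2 + \frac{-82 + O}{-12 + Q + 2 O}$)
$\frac{Z{\left(84,\left(\left(4 + 40\right) + 46\right) - 147 \right)}}{-195} = \frac{\frac{1}{-12 + \left(\left(\left(4 + 40\right) + 46\right) - 147\right) + 2 \cdot 84} \left(-106 + 2 \left(\left(\left(4 + 40\right) + 46\right) - 147\right) + 5 \cdot 84\right)}{-195} = \frac{-106 + 2 \left(\left(44 + 46\right) - 147\right) + 420}{-12 + \left(\left(44 + 46\right) - 147\right) + 168} \left(- \frac{1}{195}\right) = \frac{-106 + 2 \left(90 - 147\right) + 420}{-12 + \left(90 - 147\right) + 168} \left(- \frac{1}{195}\right) = \frac{-106 + 2 \left(-57\right) + 420}{-12 - 57 + 168} \left(- \frac{1}{195}\right) = \frac{-106 - 114 + 420}{99} \left(- \frac{1}{195}\right) = \frac{1}{99} \cdot 200 \left(- \frac{1}{195}\right) = \frac{200}{99} \left(- \frac{1}{195}\right) = - \frac{40}{3861}$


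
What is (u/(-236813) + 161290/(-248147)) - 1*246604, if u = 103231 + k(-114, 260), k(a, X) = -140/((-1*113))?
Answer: -1637551779381600503/6640381212743 ≈ -2.4661e+5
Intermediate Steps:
k(a, X) = 140/113 (k(a, X) = -140/(-113) = -140*(-1/113) = 140/113)
u = 11665243/113 (u = 103231 + 140/113 = 11665243/113 ≈ 1.0323e+5)
(u/(-236813) + 161290/(-248147)) - 1*246604 = ((11665243/113)/(-236813) + 161290/(-248147)) - 1*246604 = ((11665243/113)*(-1/236813) + 161290*(-1/248147)) - 246604 = (-11665243/26759869 - 161290/248147) - 246604 = -7210794325731/6640381212743 - 246604 = -1637551779381600503/6640381212743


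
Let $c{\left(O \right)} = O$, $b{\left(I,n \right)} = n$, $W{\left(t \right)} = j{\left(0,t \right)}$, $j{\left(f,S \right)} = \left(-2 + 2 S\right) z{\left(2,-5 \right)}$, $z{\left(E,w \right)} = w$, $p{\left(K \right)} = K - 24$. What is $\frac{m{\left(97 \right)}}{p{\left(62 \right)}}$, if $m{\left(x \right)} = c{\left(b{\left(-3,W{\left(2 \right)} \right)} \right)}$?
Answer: $- \frac{5}{19} \approx -0.26316$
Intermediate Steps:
$p{\left(K \right)} = -24 + K$ ($p{\left(K \right)} = K - 24 = -24 + K$)
$j{\left(f,S \right)} = 10 - 10 S$ ($j{\left(f,S \right)} = \left(-2 + 2 S\right) \left(-5\right) = 10 - 10 S$)
$W{\left(t \right)} = 10 - 10 t$
$m{\left(x \right)} = -10$ ($m{\left(x \right)} = 10 - 20 = -10$)
$\frac{m{\left(97 \right)}}{p{\left(62 \right)}} = - \frac{10}{-24 + 62} = - \frac{10}{38} = \left(-10\right) \frac{1}{38} = - \frac{5}{19}$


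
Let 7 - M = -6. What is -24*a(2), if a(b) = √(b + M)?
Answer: -24*√15 ≈ -92.952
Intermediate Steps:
M = 13 (M = 7 - 1*(-6) = 7 + 6 = 13)
a(b) = √(13 + b) (a(b) = √(b + 13) = √(13 + b))
-24*a(2) = -24*√(13 + 2) = -24*√15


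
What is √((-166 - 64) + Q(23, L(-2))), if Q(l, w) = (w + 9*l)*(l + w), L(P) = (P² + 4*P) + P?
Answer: √3187 ≈ 56.453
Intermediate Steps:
L(P) = P² + 5*P
Q(l, w) = (l + w)*(w + 9*l)
√((-166 - 64) + Q(23, L(-2))) = √((-166 - 64) + ((-2*(5 - 2))² + 9*23² + 10*23*(-2*(5 - 2)))) = √(-230 + ((-2*3)² + 9*529 + 10*23*(-2*3))) = √(-230 + ((-6)² + 4761 + 10*23*(-6))) = √(-230 + (36 + 4761 - 1380)) = √(-230 + 3417) = √3187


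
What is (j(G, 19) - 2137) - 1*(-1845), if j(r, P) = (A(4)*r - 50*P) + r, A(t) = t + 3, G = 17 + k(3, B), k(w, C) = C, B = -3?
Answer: -1130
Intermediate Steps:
G = 14 (G = 17 - 3 = 14)
A(t) = 3 + t
j(r, P) = -50*P + 8*r (j(r, P) = ((3 + 4)*r - 50*P) + r = (7*r - 50*P) + r = (-50*P + 7*r) + r = -50*P + 8*r)
(j(G, 19) - 2137) - 1*(-1845) = ((-50*19 + 8*14) - 2137) - 1*(-1845) = ((-950 + 112) - 2137) + 1845 = (-838 - 2137) + 1845 = -2975 + 1845 = -1130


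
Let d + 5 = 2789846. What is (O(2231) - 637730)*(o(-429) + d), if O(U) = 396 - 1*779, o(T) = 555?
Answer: -1780587962748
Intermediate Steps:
d = 2789841 (d = -5 + 2789846 = 2789841)
O(U) = -383 (O(U) = 396 - 779 = -383)
(O(2231) - 637730)*(o(-429) + d) = (-383 - 637730)*(555 + 2789841) = -638113*2790396 = -1780587962748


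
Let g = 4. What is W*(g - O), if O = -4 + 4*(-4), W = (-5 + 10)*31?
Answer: 3720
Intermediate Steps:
W = 155 (W = 5*31 = 155)
O = -20 (O = -4 - 16 = -20)
W*(g - O) = 155*(4 - 1*(-20)) = 155*(4 + 20) = 155*24 = 3720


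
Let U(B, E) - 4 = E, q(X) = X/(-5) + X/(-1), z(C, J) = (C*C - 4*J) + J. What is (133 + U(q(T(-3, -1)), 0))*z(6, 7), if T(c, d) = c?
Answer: 2055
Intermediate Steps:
z(C, J) = C**2 - 3*J (z(C, J) = (C**2 - 4*J) + J = C**2 - 3*J)
q(X) = -6*X/5 (q(X) = X*(-1/5) + X*(-1) = -X/5 - X = -6*X/5)
U(B, E) = 4 + E
(133 + U(q(T(-3, -1)), 0))*z(6, 7) = (133 + (4 + 0))*(6**2 - 3*7) = (133 + 4)*(36 - 21) = 137*15 = 2055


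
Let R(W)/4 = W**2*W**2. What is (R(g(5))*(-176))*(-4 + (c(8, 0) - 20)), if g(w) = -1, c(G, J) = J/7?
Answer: 16896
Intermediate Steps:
c(G, J) = J/7 (c(G, J) = J*(1/7) = J/7)
R(W) = 4*W**4 (R(W) = 4*(W**2*W**2) = 4*W**4)
(R(g(5))*(-176))*(-4 + (c(8, 0) - 20)) = ((4*(-1)**4)*(-176))*(-4 + ((1/7)*0 - 20)) = ((4*1)*(-176))*(-4 + (0 - 20)) = (4*(-176))*(-4 - 20) = -704*(-24) = 16896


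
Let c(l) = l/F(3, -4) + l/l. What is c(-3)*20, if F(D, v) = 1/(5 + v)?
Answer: -40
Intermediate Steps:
c(l) = 1 + l (c(l) = l/(1/(5 - 4)) + l/l = l/(1/1) + 1 = l/1 + 1 = l*1 + 1 = l + 1 = 1 + l)
c(-3)*20 = (1 - 3)*20 = -2*20 = -40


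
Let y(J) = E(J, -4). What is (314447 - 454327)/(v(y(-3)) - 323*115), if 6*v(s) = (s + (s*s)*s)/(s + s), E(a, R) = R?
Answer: 1678560/445723 ≈ 3.7659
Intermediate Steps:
y(J) = -4
v(s) = (s + s**3)/(12*s) (v(s) = ((s + (s*s)*s)/(s + s))/6 = ((s + s**2*s)/((2*s)))/6 = ((s + s**3)*(1/(2*s)))/6 = ((s + s**3)/(2*s))/6 = (s + s**3)/(12*s))
(314447 - 454327)/(v(y(-3)) - 323*115) = (314447 - 454327)/((1/12 + (1/12)*(-4)**2) - 323*115) = -139880/((1/12 + (1/12)*16) - 37145) = -139880/((1/12 + 4/3) - 37145) = -139880/(17/12 - 37145) = -139880/(-445723/12) = -139880*(-12/445723) = 1678560/445723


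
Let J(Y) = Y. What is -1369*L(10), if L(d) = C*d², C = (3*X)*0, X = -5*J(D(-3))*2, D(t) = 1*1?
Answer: 0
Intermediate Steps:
D(t) = 1
X = -10 (X = -5*1*2 = -5*2 = -10)
C = 0 (C = (3*(-10))*0 = -30*0 = 0)
L(d) = 0 (L(d) = 0*d² = 0)
-1369*L(10) = -1369*0 = 0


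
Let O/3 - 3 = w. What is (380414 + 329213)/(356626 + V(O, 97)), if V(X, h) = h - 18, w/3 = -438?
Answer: 709627/356705 ≈ 1.9894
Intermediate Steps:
w = -1314 (w = 3*(-438) = -1314)
O = -3933 (O = 9 + 3*(-1314) = 9 - 3942 = -3933)
V(X, h) = -18 + h
(380414 + 329213)/(356626 + V(O, 97)) = (380414 + 329213)/(356626 + (-18 + 97)) = 709627/(356626 + 79) = 709627/356705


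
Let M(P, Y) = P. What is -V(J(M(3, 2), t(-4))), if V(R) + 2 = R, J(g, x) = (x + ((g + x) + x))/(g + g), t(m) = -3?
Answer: 3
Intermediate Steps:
J(g, x) = (g + 3*x)/(2*g) (J(g, x) = (x + (g + 2*x))/((2*g)) = (g + 3*x)*(1/(2*g)) = (g + 3*x)/(2*g))
V(R) = -2 + R
-V(J(M(3, 2), t(-4))) = -(-2 + (½)*(3 + 3*(-3))/3) = -(-2 + (½)*(⅓)*(3 - 9)) = -(-2 + (½)*(⅓)*(-6)) = -(-2 - 1) = -1*(-3) = 3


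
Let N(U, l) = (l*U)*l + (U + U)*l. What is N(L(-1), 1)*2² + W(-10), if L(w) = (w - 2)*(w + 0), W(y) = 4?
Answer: 40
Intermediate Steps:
L(w) = w*(-2 + w) (L(w) = (-2 + w)*w = w*(-2 + w))
N(U, l) = U*l² + 2*U*l (N(U, l) = (U*l)*l + (2*U)*l = U*l² + 2*U*l)
N(L(-1), 1)*2² + W(-10) = (-(-2 - 1)*1*(2 + 1))*2² + 4 = (-1*(-3)*1*3)*4 + 4 = (3*1*3)*4 + 4 = 9*4 + 4 = 36 + 4 = 40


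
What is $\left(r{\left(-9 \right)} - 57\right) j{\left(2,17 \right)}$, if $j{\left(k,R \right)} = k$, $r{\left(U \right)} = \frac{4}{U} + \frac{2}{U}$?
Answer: $- \frac{346}{3} \approx -115.33$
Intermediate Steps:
$r{\left(U \right)} = \frac{6}{U}$
$\left(r{\left(-9 \right)} - 57\right) j{\left(2,17 \right)} = \left(\frac{6}{-9} - 57\right) 2 = \left(6 \left(- \frac{1}{9}\right) - 57\right) 2 = \left(- \frac{2}{3} - 57\right) 2 = \left(- \frac{173}{3}\right) 2 = - \frac{346}{3}$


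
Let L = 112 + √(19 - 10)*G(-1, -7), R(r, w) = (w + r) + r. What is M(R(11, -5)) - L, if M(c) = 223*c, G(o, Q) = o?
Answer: 3682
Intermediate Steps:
R(r, w) = w + 2*r (R(r, w) = (r + w) + r = w + 2*r)
L = 109 (L = 112 + √(19 - 10)*(-1) = 112 + √9*(-1) = 112 + 3*(-1) = 112 - 3 = 109)
M(R(11, -5)) - L = 223*(-5 + 2*11) - 1*109 = 223*(-5 + 22) - 109 = 223*17 - 109 = 3791 - 109 = 3682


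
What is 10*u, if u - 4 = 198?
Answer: 2020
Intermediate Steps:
u = 202 (u = 4 + 198 = 202)
10*u = 10*202 = 2020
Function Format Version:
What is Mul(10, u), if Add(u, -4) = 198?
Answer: 2020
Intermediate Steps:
u = 202 (u = Add(4, 198) = 202)
Mul(10, u) = Mul(10, 202) = 2020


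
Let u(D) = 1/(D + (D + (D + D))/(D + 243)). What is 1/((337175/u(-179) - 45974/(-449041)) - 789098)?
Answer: -28738624/1838482540084591 ≈ -1.5632e-8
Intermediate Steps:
u(D) = 1/(D + 3*D/(243 + D)) (u(D) = 1/(D + (D + 2*D)/(243 + D)) = 1/(D + (3*D)/(243 + D)) = 1/(D + 3*D/(243 + D)))
1/((337175/u(-179) - 45974/(-449041)) - 789098) = 1/((337175/(((243 - 179)/((-179)*(246 - 179)))) - 45974/(-449041)) - 789098) = 1/((337175/((-1/179*64/67)) - 45974*(-1/449041)) - 789098) = 1/((337175/((-1/179*1/67*64)) + 45974/449041) - 789098) = 1/((337175/(-64/11993) + 45974/449041) - 789098) = 1/((337175*(-11993/64) + 45974/449041) - 789098) = 1/((-4043739775/64 + 45974/449041) - 789098) = 1/(-1815804949363439/28738624 - 789098) = 1/(-1838482540084591/28738624) = -28738624/1838482540084591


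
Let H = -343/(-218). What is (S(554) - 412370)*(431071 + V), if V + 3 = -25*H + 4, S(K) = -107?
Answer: -38758451214717/218 ≈ -1.7779e+11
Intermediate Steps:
H = 343/218 (H = -343*(-1/218) = 343/218 ≈ 1.5734)
V = -8357/218 (V = -3 + (-25*343/218 + 4) = -3 + (-8575/218 + 4) = -3 - 7703/218 = -8357/218 ≈ -38.335)
(S(554) - 412370)*(431071 + V) = (-107 - 412370)*(431071 - 8357/218) = -412477*93965121/218 = -38758451214717/218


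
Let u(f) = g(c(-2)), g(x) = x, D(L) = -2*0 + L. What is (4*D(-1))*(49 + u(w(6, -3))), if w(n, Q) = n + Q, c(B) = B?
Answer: -188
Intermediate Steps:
w(n, Q) = Q + n
D(L) = L (D(L) = 0 + L = L)
u(f) = -2
(4*D(-1))*(49 + u(w(6, -3))) = (4*(-1))*(49 - 2) = -4*47 = -188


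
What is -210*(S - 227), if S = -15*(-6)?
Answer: 28770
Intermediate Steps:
S = 90
-210*(S - 227) = -210*(90 - 227) = -210*(-137) = 28770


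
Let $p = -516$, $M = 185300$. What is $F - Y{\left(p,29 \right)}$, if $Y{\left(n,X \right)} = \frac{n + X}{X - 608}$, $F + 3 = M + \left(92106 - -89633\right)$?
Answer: $\frac{212513357}{579} \approx 3.6704 \cdot 10^{5}$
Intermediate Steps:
$F = 367036$ ($F = -3 + \left(185300 + \left(92106 - -89633\right)\right) = -3 + \left(185300 + \left(92106 + 89633\right)\right) = -3 + \left(185300 + 181739\right) = -3 + 367039 = 367036$)
$Y{\left(n,X \right)} = \frac{X + n}{-608 + X}$
$F - Y{\left(p,29 \right)} = 367036 - \frac{29 - 516}{-608 + 29} = 367036 - \frac{1}{-579} \left(-487\right) = 367036 - \left(- \frac{1}{579}\right) \left(-487\right) = 367036 - \frac{487}{579} = \frac{212513357}{579}$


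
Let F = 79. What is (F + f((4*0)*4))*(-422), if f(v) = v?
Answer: -33338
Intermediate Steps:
(F + f((4*0)*4))*(-422) = (79 + (4*0)*4)*(-422) = (79 + 0*4)*(-422) = (79 + 0)*(-422) = 79*(-422) = -33338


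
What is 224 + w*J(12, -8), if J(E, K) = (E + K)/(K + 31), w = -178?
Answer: 4440/23 ≈ 193.04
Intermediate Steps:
J(E, K) = (E + K)/(31 + K)
224 + w*J(12, -8) = 224 - 178*(12 - 8)/(31 - 8) = 224 - 178*4/23 = 224 - 712/23 = 4440/23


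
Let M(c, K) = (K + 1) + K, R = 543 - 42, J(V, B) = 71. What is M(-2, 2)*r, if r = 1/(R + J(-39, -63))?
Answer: 5/572 ≈ 0.0087413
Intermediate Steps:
R = 501
r = 1/572 (r = 1/(501 + 71) = 1/572 ≈ 0.0017483)
M(c, K) = 1 + 2*K (M(c, K) = (1 + K) + K = 1 + 2*K)
M(-2, 2)*r = (1 + 2*2)*(1/572) = (1 + 4)*(1/572) = 5*(1/572) = 5/572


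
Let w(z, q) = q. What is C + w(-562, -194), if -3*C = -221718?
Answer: 73712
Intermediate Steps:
C = 73906 (C = -⅓*(-221718) = 73906)
C + w(-562, -194) = 73906 - 194 = 73712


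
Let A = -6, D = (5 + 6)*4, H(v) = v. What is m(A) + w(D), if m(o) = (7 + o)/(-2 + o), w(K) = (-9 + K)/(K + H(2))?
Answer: 117/184 ≈ 0.63587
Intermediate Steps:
D = 44 (D = 11*4 = 44)
w(K) = (-9 + K)/(2 + K) (w(K) = (-9 + K)/(K + 2) = (-9 + K)/(2 + K))
m(o) = (7 + o)/(-2 + o)
m(A) + w(D) = (7 - 6)/(-2 - 6) + (-9 + 44)/(2 + 44) = 1/(-8) + 35/46 = -⅛*1 + (1/46)*35 = -⅛ + 35/46 = 117/184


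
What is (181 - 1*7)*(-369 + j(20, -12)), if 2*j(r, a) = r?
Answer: -62466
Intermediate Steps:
j(r, a) = r/2
(181 - 1*7)*(-369 + j(20, -12)) = (181 - 1*7)*(-369 + (½)*20) = (181 - 7)*(-369 + 10) = 174*(-359) = -62466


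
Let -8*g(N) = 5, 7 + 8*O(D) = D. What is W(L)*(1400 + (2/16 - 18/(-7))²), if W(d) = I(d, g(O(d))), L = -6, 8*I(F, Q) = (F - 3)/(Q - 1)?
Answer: 3055293/3136 ≈ 974.26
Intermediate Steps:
O(D) = -7/8 + D/8
g(N) = -5/8 (g(N) = -⅛*5 = -5/8)
I(F, Q) = (-3 + F)/(8*(-1 + Q)) (I(F, Q) = ((F - 3)/(Q - 1))/8 = ((-3 + F)/(-1 + Q))/8 = (-3 + F)/(8*(-1 + Q)))
W(d) = 3/13 - d/13 (W(d) = (-3 + d)/(8*(-1 - 5/8)) = (-3 + d)/(8*(-13/8)) = (⅛)*(-8/13)*(-3 + d) = 3/13 - d/13)
W(L)*(1400 + (2/16 - 18/(-7))²) = (3/13 - 1/13*(-6))*(1400 + (2/16 - 18/(-7))²) = (3/13 + 6/13)*(1400 + (2*(1/16) - 18*(-⅐))²) = 9*(1400 + (⅛ + 18/7)²)/13 = 9*(1400 + (151/56)²)/13 = 9*(1400 + 22801/3136)/13 = (9/13)*(4413201/3136) = 3055293/3136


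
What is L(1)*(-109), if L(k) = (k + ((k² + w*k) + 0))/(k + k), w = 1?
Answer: -327/2 ≈ -163.50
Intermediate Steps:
L(k) = (k² + 2*k)/(2*k) (L(k) = (k + ((k² + 1*k) + 0))/(k + k) = (k + ((k² + k) + 0))/((2*k)) = (k + ((k + k²) + 0))*(1/(2*k)) = (k + (k + k²))*(1/(2*k)) = (k² + 2*k)*(1/(2*k)) = (k² + 2*k)/(2*k))
L(1)*(-109) = (1 + (½)*1)*(-109) = (1 + ½)*(-109) = (3/2)*(-109) = -327/2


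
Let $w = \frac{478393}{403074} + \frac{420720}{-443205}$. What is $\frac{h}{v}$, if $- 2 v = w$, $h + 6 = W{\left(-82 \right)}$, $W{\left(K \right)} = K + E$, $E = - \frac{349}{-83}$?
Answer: $\frac{53664696540}{76080871} \approx 705.36$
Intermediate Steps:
$E = \frac{349}{83}$ ($E = \left(-349\right) \left(- \frac{1}{83}\right) = \frac{349}{83} \approx 4.2048$)
$W{\left(K \right)} = \frac{349}{83} + K$ ($W{\left(K \right)} = K + \frac{349}{83} = \frac{349}{83} + K$)
$h = - \frac{6955}{83}$ ($h = -6 + \left(\frac{349}{83} - 82\right) = -6 - \frac{6457}{83} = - \frac{6955}{83} \approx -83.795$)
$w = \frac{916637}{3857994}$ ($w = 478393 \cdot \frac{1}{403074} + 420720 \left(- \frac{1}{443205}\right) = \frac{478393}{403074} - \frac{28048}{29547} = \frac{916637}{3857994} \approx 0.23759$)
$v = - \frac{916637}{7715988}$ ($v = \left(- \frac{1}{2}\right) \frac{916637}{3857994} = - \frac{916637}{7715988} \approx -0.1188$)
$\frac{h}{v} = - \frac{6955}{83 \left(- \frac{916637}{7715988}\right)} = \left(- \frac{6955}{83}\right) \left(- \frac{7715988}{916637}\right) = \frac{53664696540}{76080871}$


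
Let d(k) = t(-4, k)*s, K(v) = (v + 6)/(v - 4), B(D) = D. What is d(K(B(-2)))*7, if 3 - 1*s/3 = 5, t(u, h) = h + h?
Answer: 56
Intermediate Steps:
t(u, h) = 2*h
K(v) = (6 + v)/(-4 + v)
s = -6 (s = 9 - 3*5 = 9 - 15 = -6)
d(k) = -12*k (d(k) = (2*k)*(-6) = -12*k)
d(K(B(-2)))*7 = -12*(6 - 2)/(-4 - 2)*7 = -12*4/(-6)*7 = -(-2)*4*7 = -12*(-2/3)*7 = 8*7 = 56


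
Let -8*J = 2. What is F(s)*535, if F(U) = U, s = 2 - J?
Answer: 4815/4 ≈ 1203.8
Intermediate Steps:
J = -¼ (J = -⅛*2 = -¼ ≈ -0.25000)
s = 9/4 (s = 2 - 1*(-¼) = 2 + ¼ = 9/4 ≈ 2.2500)
F(s)*535 = (9/4)*535 = 4815/4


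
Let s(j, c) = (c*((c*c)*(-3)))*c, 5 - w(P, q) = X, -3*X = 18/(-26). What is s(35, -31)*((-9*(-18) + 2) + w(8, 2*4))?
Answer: -6078615222/13 ≈ -4.6759e+8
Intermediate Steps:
X = 3/13 (X = -6/(-26) = -6*(-1)/26 = -⅓*(-9/13) = 3/13 ≈ 0.23077)
w(P, q) = 62/13 (w(P, q) = 5 - 1*3/13 = 5 - 3/13 = 62/13)
s(j, c) = -3*c⁴ (s(j, c) = (c*(c²*(-3)))*c = (c*(-3*c²))*c = (-3*c³)*c = -3*c⁴)
s(35, -31)*((-9*(-18) + 2) + w(8, 2*4)) = (-3*(-31)⁴)*((-9*(-18) + 2) + 62/13) = (-3*923521)*((162 + 2) + 62/13) = -2770563*(164 + 62/13) = -2770563*2194/13 = -6078615222/13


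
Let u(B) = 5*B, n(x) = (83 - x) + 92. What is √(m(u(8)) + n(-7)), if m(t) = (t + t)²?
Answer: √6582 ≈ 81.130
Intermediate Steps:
n(x) = 175 - x
m(t) = 4*t² (m(t) = (2*t)² = 4*t²)
√(m(u(8)) + n(-7)) = √(4*(5*8)² + (175 - 1*(-7))) = √(4*40² + (175 + 7)) = √(4*1600 + 182) = √(6400 + 182) = √6582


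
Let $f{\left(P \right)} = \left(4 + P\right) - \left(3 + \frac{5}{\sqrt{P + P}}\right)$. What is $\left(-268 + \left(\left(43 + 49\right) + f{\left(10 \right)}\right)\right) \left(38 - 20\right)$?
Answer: $-2970 - 9 \sqrt{5} \approx -2990.1$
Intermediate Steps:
$f{\left(P \right)} = 1 + P - \frac{5 \sqrt{2}}{2 \sqrt{P}}$ ($f{\left(P \right)} = \left(4 + P\right) - \left(3 + \frac{5}{\sqrt{2 P}}\right) = \left(4 + P\right) - \left(3 + \frac{5}{\sqrt{2} \sqrt{P}}\right) = \left(4 + P\right) - \left(3 + 5 \frac{\sqrt{2}}{2 \sqrt{P}}\right) = \left(4 + P\right) - \left(3 + \frac{5 \sqrt{2}}{2 \sqrt{P}}\right) = 1 + P - \frac{5 \sqrt{2}}{2 \sqrt{P}}$)
$\left(-268 + \left(\left(43 + 49\right) + f{\left(10 \right)}\right)\right) \left(38 - 20\right) = \left(-268 + \left(\left(43 + 49\right) + \left(1 + 10 - \frac{5 \sqrt{2}}{2 \sqrt{10}}\right)\right)\right) \left(38 - 20\right) = \left(-268 + \left(92 + \left(1 + 10 - \frac{5 \sqrt{2} \frac{\sqrt{10}}{10}}{2}\right)\right)\right) \left(38 - 20\right) = \left(-268 + \left(92 + \left(1 + 10 - \frac{\sqrt{5}}{2}\right)\right)\right) 18 = \left(-268 + \left(92 + \left(11 - \frac{\sqrt{5}}{2}\right)\right)\right) 18 = \left(-268 + \left(103 - \frac{\sqrt{5}}{2}\right)\right) 18 = \left(-165 - \frac{\sqrt{5}}{2}\right) 18 = -2970 - 9 \sqrt{5}$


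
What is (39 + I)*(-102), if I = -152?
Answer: 11526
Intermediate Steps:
(39 + I)*(-102) = (39 - 152)*(-102) = -113*(-102) = 11526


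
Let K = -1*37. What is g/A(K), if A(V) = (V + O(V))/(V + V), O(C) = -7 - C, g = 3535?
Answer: 37370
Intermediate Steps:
K = -37
A(V) = -7/(2*V) (A(V) = (V + (-7 - V))/(V + V) = -7*1/(2*V) = -7/(2*V))
g/A(K) = 3535/((-7/2/(-37))) = 3535/((-7/2*(-1/37))) = 3535/(7/74) = 3535*(74/7) = 37370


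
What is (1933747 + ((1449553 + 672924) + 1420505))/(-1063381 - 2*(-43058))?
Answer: -5476729/977265 ≈ -5.6041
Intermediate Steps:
(1933747 + ((1449553 + 672924) + 1420505))/(-1063381 - 2*(-43058)) = (1933747 + (2122477 + 1420505))/(-1063381 + 86116) = (1933747 + 3542982)/(-977265) = 5476729*(-1/977265) = -5476729/977265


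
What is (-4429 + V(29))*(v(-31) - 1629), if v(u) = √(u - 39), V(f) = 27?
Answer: 7170858 - 4402*I*√70 ≈ 7.1709e+6 - 36830.0*I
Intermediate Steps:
v(u) = √(-39 + u)
(-4429 + V(29))*(v(-31) - 1629) = (-4429 + 27)*(√(-39 - 31) - 1629) = -4402*(√(-70) - 1629) = -4402*(I*√70 - 1629) = -4402*(-1629 + I*√70) = 7170858 - 4402*I*√70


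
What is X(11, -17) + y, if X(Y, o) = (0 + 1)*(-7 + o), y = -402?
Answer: -426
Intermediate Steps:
X(Y, o) = -7 + o (X(Y, o) = 1*(-7 + o) = -7 + o)
X(11, -17) + y = (-7 - 17) - 402 = -24 - 402 = -426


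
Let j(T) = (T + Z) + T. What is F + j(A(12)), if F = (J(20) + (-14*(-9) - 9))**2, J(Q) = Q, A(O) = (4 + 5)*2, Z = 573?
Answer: 19378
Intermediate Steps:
A(O) = 18 (A(O) = 9*2 = 18)
j(T) = 573 + 2*T (j(T) = (T + 573) + T = (573 + T) + T = 573 + 2*T)
F = 18769 (F = (20 + (-14*(-9) - 9))**2 = (20 + (126 - 9))**2 = (20 + 117)**2 = 137**2 = 18769)
F + j(A(12)) = 18769 + (573 + 2*18) = 18769 + (573 + 36) = 18769 + 609 = 19378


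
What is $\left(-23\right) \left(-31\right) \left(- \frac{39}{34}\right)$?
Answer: $- \frac{27807}{34} \approx -817.85$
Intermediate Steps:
$\left(-23\right) \left(-31\right) \left(- \frac{39}{34}\right) = 713 \left(\left(-39\right) \frac{1}{34}\right) = 713 \left(- \frac{39}{34}\right) = - \frac{27807}{34}$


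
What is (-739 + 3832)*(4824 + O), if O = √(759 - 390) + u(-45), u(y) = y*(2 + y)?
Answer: 20905587 + 9279*√41 ≈ 2.0965e+7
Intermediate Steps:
O = 1935 + 3*√41 (O = √(759 - 390) - 45*(2 - 45) = √369 - 45*(-43) = 3*√41 + 1935 = 1935 + 3*√41 ≈ 1954.2)
(-739 + 3832)*(4824 + O) = (-739 + 3832)*(4824 + (1935 + 3*√41)) = 3093*(6759 + 3*√41) = 20905587 + 9279*√41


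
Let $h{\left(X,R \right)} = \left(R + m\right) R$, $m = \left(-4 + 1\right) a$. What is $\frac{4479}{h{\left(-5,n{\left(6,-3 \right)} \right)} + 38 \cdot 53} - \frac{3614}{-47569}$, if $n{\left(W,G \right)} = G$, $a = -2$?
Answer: $\frac{220307621}{95375845} \approx 2.3099$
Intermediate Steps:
$m = 6$ ($m = \left(-4 + 1\right) \left(-2\right) = \left(-3\right) \left(-2\right) = 6$)
$h{\left(X,R \right)} = R \left(6 + R\right)$ ($h{\left(X,R \right)} = \left(R + 6\right) R = \left(6 + R\right) R = R \left(6 + R\right)$)
$\frac{4479}{h{\left(-5,n{\left(6,-3 \right)} \right)} + 38 \cdot 53} - \frac{3614}{-47569} = \frac{4479}{- 3 \left(6 - 3\right) + 38 \cdot 53} - \frac{3614}{-47569} = \frac{4479}{\left(-3\right) 3 + 2014} - - \frac{3614}{47569} = \frac{4479}{-9 + 2014} + \frac{3614}{47569} = \frac{4479}{2005} + \frac{3614}{47569} = \frac{220307621}{95375845}$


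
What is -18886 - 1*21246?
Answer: -40132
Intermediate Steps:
-18886 - 1*21246 = -18886 - 21246 = -40132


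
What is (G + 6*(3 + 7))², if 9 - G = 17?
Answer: 2704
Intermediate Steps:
G = -8 (G = 9 - 1*17 = 9 - 17 = -8)
(G + 6*(3 + 7))² = (-8 + 6*(3 + 7))² = (-8 + 6*10)² = (-8 + 60)² = 52² = 2704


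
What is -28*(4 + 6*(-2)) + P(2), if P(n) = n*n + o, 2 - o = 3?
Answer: 227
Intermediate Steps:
o = -1 (o = 2 - 1*3 = 2 - 3 = -1)
P(n) = -1 + n² (P(n) = n*n - 1 = n² - 1 = -1 + n²)
-28*(4 + 6*(-2)) + P(2) = -28*(4 + 6*(-2)) + (-1 + 2²) = -28*(4 - 12) + (-1 + 4) = -28*(-8) + 3 = 224 + 3 = 227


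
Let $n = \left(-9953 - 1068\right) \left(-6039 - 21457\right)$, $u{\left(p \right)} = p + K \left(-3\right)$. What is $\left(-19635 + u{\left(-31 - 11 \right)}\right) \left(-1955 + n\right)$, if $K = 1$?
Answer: $-5963659152480$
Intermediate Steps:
$u{\left(p \right)} = -3 + p$ ($u{\left(p \right)} = p + 1 \left(-3\right) = p - 3 = -3 + p$)
$n = 303033416$ ($n = - 11021 \left(-6039 - 21457\right) = \left(-11021\right) \left(-27496\right) = 303033416$)
$\left(-19635 + u{\left(-31 - 11 \right)}\right) \left(-1955 + n\right) = \left(-19635 - 45\right) \left(-1955 + 303033416\right) = \left(-19635 - 45\right) 303031461 = \left(-19680\right) 303031461 = -5963659152480$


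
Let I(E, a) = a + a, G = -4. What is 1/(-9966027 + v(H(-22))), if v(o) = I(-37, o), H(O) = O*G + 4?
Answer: -1/9965843 ≈ -1.0034e-7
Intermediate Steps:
H(O) = 4 - 4*O (H(O) = O*(-4) + 4 = -4*O + 4 = 4 - 4*O)
I(E, a) = 2*a
v(o) = 2*o
1/(-9966027 + v(H(-22))) = 1/(-9966027 + 2*(4 - 4*(-22))) = 1/(-9966027 + 2*(4 + 88)) = 1/(-9966027 + 2*92) = 1/(-9966027 + 184) = 1/(-9965843) = -1/9965843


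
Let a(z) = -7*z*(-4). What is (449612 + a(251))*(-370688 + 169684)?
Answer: -91786466560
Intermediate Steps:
a(z) = 28*z
(449612 + a(251))*(-370688 + 169684) = (449612 + 28*251)*(-370688 + 169684) = (449612 + 7028)*(-201004) = 456640*(-201004) = -91786466560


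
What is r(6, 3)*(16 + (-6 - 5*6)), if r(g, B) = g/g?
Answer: -20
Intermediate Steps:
r(g, B) = 1
r(6, 3)*(16 + (-6 - 5*6)) = 1*(16 + (-6 - 5*6)) = 1*(16 + (-6 - 1*30)) = 1*(16 + (-6 - 30)) = 1*(16 - 36) = 1*(-20) = -20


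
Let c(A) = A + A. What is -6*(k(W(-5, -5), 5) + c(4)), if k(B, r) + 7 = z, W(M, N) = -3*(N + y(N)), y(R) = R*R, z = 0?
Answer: -6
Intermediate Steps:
y(R) = R**2
c(A) = 2*A
W(M, N) = -3*N - 3*N**2 (W(M, N) = -3*(N + N**2) = -3*N - 3*N**2)
k(B, r) = -7 (k(B, r) = -7 + 0 = -7)
-6*(k(W(-5, -5), 5) + c(4)) = -6*(-7 + 2*4) = -6*(-7 + 8) = -6*1 = -6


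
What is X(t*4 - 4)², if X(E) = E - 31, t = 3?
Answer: 529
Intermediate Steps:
X(E) = -31 + E
X(t*4 - 4)² = (-31 + (3*4 - 4))² = (-31 + (12 - 4))² = (-31 + 8)² = (-23)² = 529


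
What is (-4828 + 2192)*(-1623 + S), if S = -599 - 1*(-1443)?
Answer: 2053444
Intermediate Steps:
S = 844 (S = -599 + 1443 = 844)
(-4828 + 2192)*(-1623 + S) = (-4828 + 2192)*(-1623 + 844) = -2636*(-779) = 2053444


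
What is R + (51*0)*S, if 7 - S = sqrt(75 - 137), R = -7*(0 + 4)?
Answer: -28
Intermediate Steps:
R = -28 (R = -7*4 = -28)
S = 7 - I*sqrt(62) (S = 7 - sqrt(75 - 137) = 7 - sqrt(-62) = 7 - I*sqrt(62) ≈ 7.0 - 7.874*I)
R + (51*0)*S = -28 + (51*0)*(7 - I*sqrt(62)) = -28 + 0*(7 - I*sqrt(62)) = -28 + 0 = -28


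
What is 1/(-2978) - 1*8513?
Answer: -25351715/2978 ≈ -8513.0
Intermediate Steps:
1/(-2978) - 1*8513 = -1/2978 - 8513 = -25351715/2978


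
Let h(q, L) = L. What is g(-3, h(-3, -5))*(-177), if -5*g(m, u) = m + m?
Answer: -1062/5 ≈ -212.40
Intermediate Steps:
g(m, u) = -2*m/5 (g(m, u) = -(m + m)/5 = -2*m/5)
g(-3, h(-3, -5))*(-177) = -2/5*(-3)*(-177) = (6/5)*(-177) = -1062/5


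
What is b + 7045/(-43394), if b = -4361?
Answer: -189248279/43394 ≈ -4361.2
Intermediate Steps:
b + 7045/(-43394) = -4361 + 7045/(-43394) = -4361 + 7045*(-1/43394) = -4361 - 7045/43394 = -189248279/43394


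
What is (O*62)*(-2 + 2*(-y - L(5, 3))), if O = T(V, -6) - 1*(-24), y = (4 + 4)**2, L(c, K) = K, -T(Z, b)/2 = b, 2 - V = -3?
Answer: -303552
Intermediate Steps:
V = 5 (V = 2 - 1*(-3) = 2 + 3 = 5)
T(Z, b) = -2*b
y = 64 (y = 8**2 = 64)
O = 36 (O = -2*(-6) - 1*(-24) = 12 + 24 = 36)
(O*62)*(-2 + 2*(-y - L(5, 3))) = (36*62)*(-2 + 2*(-1*64 - 1*3)) = 2232*(-2 + 2*(-64 - 3)) = 2232*(-2 + 2*(-67)) = 2232*(-2 - 134) = 2232*(-136) = -303552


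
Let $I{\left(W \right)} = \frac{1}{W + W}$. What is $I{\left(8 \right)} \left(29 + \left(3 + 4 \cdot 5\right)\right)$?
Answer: $\frac{13}{4} \approx 3.25$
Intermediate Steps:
$I{\left(W \right)} = \frac{1}{2 W}$
$I{\left(8 \right)} \left(29 + \left(3 + 4 \cdot 5\right)\right) = \frac{1}{2 \cdot 8} \left(29 + \left(3 + 4 \cdot 5\right)\right) = \frac{1}{2} \cdot \frac{1}{8} \left(29 + \left(3 + 20\right)\right) = \frac{29 + 23}{16} = \frac{1}{16} \cdot 52 = \frac{13}{4}$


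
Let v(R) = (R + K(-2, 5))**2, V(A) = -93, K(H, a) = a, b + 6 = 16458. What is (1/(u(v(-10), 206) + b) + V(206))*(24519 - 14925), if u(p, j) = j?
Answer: -7431478821/8329 ≈ -8.9224e+5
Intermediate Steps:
b = 16452 (b = -6 + 16458 = 16452)
v(R) = (5 + R)**2 (v(R) = (R + 5)**2 = (5 + R)**2)
(1/(u(v(-10), 206) + b) + V(206))*(24519 - 14925) = (1/(206 + 16452) - 93)*(24519 - 14925) = (1/16658 - 93)*9594 = -1549193/16658*9594 = -7431478821/8329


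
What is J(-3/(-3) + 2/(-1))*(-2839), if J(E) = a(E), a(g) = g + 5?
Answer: -11356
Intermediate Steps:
a(g) = 5 + g
J(E) = 5 + E
J(-3/(-3) + 2/(-1))*(-2839) = (5 + (-3/(-3) + 2/(-1)))*(-2839) = (5 + (-3*(-⅓) + 2*(-1)))*(-2839) = (5 + (1 - 2))*(-2839) = (5 - 1)*(-2839) = 4*(-2839) = -11356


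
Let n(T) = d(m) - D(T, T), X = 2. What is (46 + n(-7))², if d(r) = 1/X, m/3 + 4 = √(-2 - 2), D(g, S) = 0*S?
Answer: 8649/4 ≈ 2162.3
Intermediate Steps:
D(g, S) = 0
m = -12 + 6*I (m = -12 + 3*√(-2 - 2) = -12 + 3*√(-4) = -12 + 3*(2*I) = -12 + 6*I ≈ -12.0 + 6.0*I)
d(r) = ½ (d(r) = 1/2 = ½)
n(T) = ½ (n(T) = ½ - 1*0 = ½ + 0 = ½)
(46 + n(-7))² = (46 + ½)² = (93/2)² = 8649/4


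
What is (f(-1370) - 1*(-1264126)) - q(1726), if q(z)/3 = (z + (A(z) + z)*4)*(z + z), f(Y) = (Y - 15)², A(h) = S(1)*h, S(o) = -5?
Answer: 271299191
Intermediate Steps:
A(h) = -5*h
f(Y) = (-15 + Y)²
q(z) = -90*z² (q(z) = 3*((z + (-5*z + z)*4)*(z + z)) = 3*((z - 4*z*4)*(2*z)) = 3*((z - 16*z)*(2*z)) = 3*((-15*z)*(2*z)) = 3*(-30*z²) = -90*z²)
(f(-1370) - 1*(-1264126)) - q(1726) = ((-15 - 1370)² - 1*(-1264126)) - (-90)*1726² = ((-1385)² + 1264126) - (-90)*2979076 = (1918225 + 1264126) - 1*(-268116840) = 3182351 + 268116840 = 271299191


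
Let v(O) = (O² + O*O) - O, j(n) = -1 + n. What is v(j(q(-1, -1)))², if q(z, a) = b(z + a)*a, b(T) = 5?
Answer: 6084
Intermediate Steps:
q(z, a) = 5*a
v(O) = -O + 2*O² (v(O) = (O² + O²) - O = 2*O² - O = -O + 2*O²)
v(j(q(-1, -1)))² = ((-1 + 5*(-1))*(-1 + 2*(-1 + 5*(-1))))² = ((-1 - 5)*(-1 + 2*(-1 - 5)))² = (-6*(-1 + 2*(-6)))² = (-6*(-1 - 12))² = (-6*(-13))² = 78² = 6084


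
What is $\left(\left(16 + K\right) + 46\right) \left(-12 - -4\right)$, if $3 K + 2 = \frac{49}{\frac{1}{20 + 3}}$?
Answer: $-3496$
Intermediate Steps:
$K = 375$ ($K = - \frac{2}{3} + \frac{49 \frac{1}{\frac{1}{20 + 3}}}{3} = - \frac{2}{3} + \frac{49 \frac{1}{\frac{1}{23}}}{3} = - \frac{2}{3} + \frac{49 \cdot 23}{3} = - \frac{2}{3} + \frac{1}{3} \cdot 1127 = - \frac{2}{3} + \frac{1127}{3} = 375$)
$\left(\left(16 + K\right) + 46\right) \left(-12 - -4\right) = \left(\left(16 + 375\right) + 46\right) \left(-12 - -4\right) = \left(391 + 46\right) \left(-12 + 4\right) = 437 \left(-8\right) = -3496$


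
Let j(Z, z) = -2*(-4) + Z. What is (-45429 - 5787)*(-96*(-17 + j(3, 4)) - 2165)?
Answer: 81382224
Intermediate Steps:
j(Z, z) = 8 + Z
(-45429 - 5787)*(-96*(-17 + j(3, 4)) - 2165) = (-45429 - 5787)*(-96*(-17 + (8 + 3)) - 2165) = -51216*(-96*(-17 + 11) - 2165) = -51216*(-96*(-6) - 2165) = -51216*(576 - 2165) = -51216*(-1589) = 81382224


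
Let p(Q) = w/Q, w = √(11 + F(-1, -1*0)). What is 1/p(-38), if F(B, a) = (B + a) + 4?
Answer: -19*√14/7 ≈ -10.156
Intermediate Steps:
F(B, a) = 4 + B + a
w = √14 (w = √(11 + (4 - 1 - 1*0)) = √(11 + (4 - 1 + 0)) = √(11 + 3) = √14 ≈ 3.7417)
p(Q) = √14/Q
1/p(-38) = 1/(√14/(-38)) = 1/(√14*(-1/38)) = 1/(-√14/38) = -19*√14/7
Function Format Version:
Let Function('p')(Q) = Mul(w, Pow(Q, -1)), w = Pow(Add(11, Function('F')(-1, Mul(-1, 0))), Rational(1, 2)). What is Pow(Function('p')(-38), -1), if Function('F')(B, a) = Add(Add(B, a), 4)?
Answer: Mul(Rational(-19, 7), Pow(14, Rational(1, 2))) ≈ -10.156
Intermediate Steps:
Function('F')(B, a) = Add(4, B, a)
w = Pow(14, Rational(1, 2)) (w = Pow(Add(11, Add(4, -1, Mul(-1, 0))), Rational(1, 2)) = Pow(Add(11, Add(4, -1, 0)), Rational(1, 2)) = Pow(Add(11, 3), Rational(1, 2)) = Pow(14, Rational(1, 2)) ≈ 3.7417)
Function('p')(Q) = Mul(Pow(14, Rational(1, 2)), Pow(Q, -1))
Pow(Function('p')(-38), -1) = Pow(Mul(Pow(14, Rational(1, 2)), Pow(-38, -1)), -1) = Pow(Mul(Pow(14, Rational(1, 2)), Rational(-1, 38)), -1) = Pow(Mul(Rational(-1, 38), Pow(14, Rational(1, 2))), -1) = Mul(Rational(-19, 7), Pow(14, Rational(1, 2)))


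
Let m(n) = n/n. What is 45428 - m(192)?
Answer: 45427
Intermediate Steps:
m(n) = 1
45428 - m(192) = 45428 - 1*1 = 45428 - 1 = 45427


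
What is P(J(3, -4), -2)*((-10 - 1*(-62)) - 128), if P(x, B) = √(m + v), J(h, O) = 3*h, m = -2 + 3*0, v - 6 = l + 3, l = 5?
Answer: -152*√3 ≈ -263.27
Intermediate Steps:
v = 14 (v = 6 + (5 + 3) = 6 + 8 = 14)
m = -2 (m = -2 + 0 = -2)
P(x, B) = 2*√3 (P(x, B) = √(-2 + 14) = √12 = 2*√3)
P(J(3, -4), -2)*((-10 - 1*(-62)) - 128) = (2*√3)*((-10 - 1*(-62)) - 128) = (2*√3)*((-10 + 62) - 128) = (2*√3)*(52 - 128) = (2*√3)*(-76) = -152*√3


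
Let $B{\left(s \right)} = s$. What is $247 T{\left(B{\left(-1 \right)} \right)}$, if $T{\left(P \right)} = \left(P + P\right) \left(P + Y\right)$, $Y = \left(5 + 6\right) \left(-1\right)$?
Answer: $5928$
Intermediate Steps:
$Y = -11$ ($Y = 11 \left(-1\right) = -11$)
$T{\left(P \right)} = 2 P \left(-11 + P\right)$ ($T{\left(P \right)} = \left(P + P\right) \left(P - 11\right) = 2 P \left(-11 + P\right)$)
$247 T{\left(B{\left(-1 \right)} \right)} = 247 \cdot 2 \left(-1\right) \left(-11 - 1\right) = 247 \cdot 2 \left(-1\right) \left(-12\right) = 247 \cdot 24 = 5928$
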